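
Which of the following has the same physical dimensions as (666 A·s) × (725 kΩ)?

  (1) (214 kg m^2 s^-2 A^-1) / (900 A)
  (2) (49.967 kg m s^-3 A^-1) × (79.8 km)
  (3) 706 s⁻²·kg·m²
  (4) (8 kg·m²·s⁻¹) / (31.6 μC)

(4)

Reference: [s·A] · [kg·m²·s⁻³·A⁻²] = kg·m²·s⁻²·A⁻¹.
Each option:
  (1) [kg·m²·s⁻²·A⁻¹] / [A] = kg·m²·s⁻²·A⁻²
  (2) [kg·m·s⁻³·A⁻¹] · [m] = kg·m²·s⁻³·A⁻¹
  (3) kg·m²·s⁻²
  (4) [kg·m²·s⁻¹] / [s·A] = kg·m²·s⁻²·A⁻¹  ← same
Only (4) matches kg·m²·s⁻²·A⁻¹.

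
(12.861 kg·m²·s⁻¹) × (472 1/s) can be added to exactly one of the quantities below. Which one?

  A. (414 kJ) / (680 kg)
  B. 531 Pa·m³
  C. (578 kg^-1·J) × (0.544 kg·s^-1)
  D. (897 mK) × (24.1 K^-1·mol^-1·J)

B.

Reference: [kg·m²·s⁻¹] · [s⁻¹] = kg·m²·s⁻².
Each option:
  A. [kg·m²·s⁻²] / [kg] = m²·s⁻²
  B. Pa·m³ = N·m⁻²·m³ = kg·m²·s⁻²  ← same
  C. [m²·s⁻²] · [kg·s⁻¹] = kg·m²·s⁻³
  D. [K] · [kg·m²·s⁻²·K⁻¹·mol⁻¹] = kg·m²·s⁻²·mol⁻¹
Only B. matches kg·m²·s⁻².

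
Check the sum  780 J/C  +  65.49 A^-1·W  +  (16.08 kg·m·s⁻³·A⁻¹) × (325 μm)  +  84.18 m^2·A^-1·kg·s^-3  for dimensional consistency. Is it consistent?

Yes

In SI base units:
  780 J/C:  J·C⁻¹ = N·m·(s·A)⁻¹ = kg·m²·s⁻³·A⁻¹
  65.49 A^-1·W:  W·A⁻¹ = J·s⁻¹·A⁻¹ = kg·m²·s⁻³·A⁻¹
  (16.08 kg·m·s⁻³·A⁻¹) × (325 μm):  [kg·m·s⁻³·A⁻¹] · [m] = kg·m²·s⁻³·A⁻¹
  84.18 m^2·A^-1·kg·s^-3:  kg·m²·s⁻³·A⁻¹
Every term reduces to kg·m²·s⁻³·A⁻¹.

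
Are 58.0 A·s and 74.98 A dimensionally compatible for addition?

Dimensions:
  58.0 A·s:  A·s = s·A
  74.98 A:  A
s·A ≠ A, so they cannot be added.

No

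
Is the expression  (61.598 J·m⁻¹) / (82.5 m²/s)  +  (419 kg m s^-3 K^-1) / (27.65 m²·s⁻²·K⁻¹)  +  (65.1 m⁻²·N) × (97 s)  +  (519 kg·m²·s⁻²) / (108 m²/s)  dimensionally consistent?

No

Dimensions:
  (61.598 J·m⁻¹) / (82.5 m²/s):  [kg·m·s⁻²] / [m²·s⁻¹] = kg·m⁻¹·s⁻¹
  (419 kg m s^-3 K^-1) / (27.65 m²·s⁻²·K⁻¹):  [kg·m·s⁻³·K⁻¹] / [m²·s⁻²·K⁻¹] = kg·m⁻¹·s⁻¹
  (65.1 m⁻²·N) × (97 s):  [kg·m⁻¹·s⁻²] · [s] = kg·m⁻¹·s⁻¹
  (519 kg·m²·s⁻²) / (108 m²/s):  [kg·m²·s⁻²] / [m²·s⁻¹] = kg·s⁻¹
The terms do not share a single dimension (kg·m⁻¹·s⁻¹ vs kg·s⁻¹).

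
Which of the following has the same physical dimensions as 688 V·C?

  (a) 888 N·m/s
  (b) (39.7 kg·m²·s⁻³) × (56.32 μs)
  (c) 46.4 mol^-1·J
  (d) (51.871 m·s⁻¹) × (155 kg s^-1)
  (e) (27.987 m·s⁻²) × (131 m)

(b)

Reference: C·V = s·A·J·C⁻¹ = kg·m²·s⁻².
Each option:
  (a) N·m·s⁻¹ = kg·m·s⁻²·m·s⁻¹ = kg·m²·s⁻³
  (b) [kg·m²·s⁻³] · [s] = kg·m²·s⁻²  ← same
  (c) J·mol⁻¹ = N·m·mol⁻¹ = kg·m²·s⁻²·mol⁻¹
  (d) [m·s⁻¹] · [kg·s⁻¹] = kg·m·s⁻²
  (e) [m·s⁻²] · [m] = m²·s⁻²
Only (b) matches kg·m²·s⁻².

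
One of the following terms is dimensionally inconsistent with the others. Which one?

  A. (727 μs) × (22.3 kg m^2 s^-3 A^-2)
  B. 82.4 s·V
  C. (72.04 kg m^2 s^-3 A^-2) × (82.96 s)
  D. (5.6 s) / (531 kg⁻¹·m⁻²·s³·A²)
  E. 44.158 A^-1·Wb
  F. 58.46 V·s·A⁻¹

B.

Expand each in SI base units:
  A. [s] · [kg·m²·s⁻³·A⁻²] = kg·m²·s⁻²·A⁻²
  B. V·s = J·C⁻¹·s = kg·m²·s⁻²·A⁻¹
  C. [kg·m²·s⁻³·A⁻²] · [s] = kg·m²·s⁻²·A⁻²
  D. [s] / [kg⁻¹·m⁻²·s³·A²] = kg·m²·s⁻²·A⁻²
  E. Wb·A⁻¹ = V·s·A⁻¹ = kg·m²·s⁻²·A⁻²
  F. V·s·A⁻¹ = J·C⁻¹·s·A⁻¹ = kg·m²·s⁻²·A⁻²
All reduce to kg·m²·s⁻²·A⁻² except B., which is kg·m²·s⁻²·A⁻¹.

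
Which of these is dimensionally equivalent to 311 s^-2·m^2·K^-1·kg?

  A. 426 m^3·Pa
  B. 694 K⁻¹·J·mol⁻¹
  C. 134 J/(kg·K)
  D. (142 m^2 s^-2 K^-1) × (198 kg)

Reference: kg·m²·s⁻²·K⁻¹.
Each option:
  A. Pa·m³ = N·m⁻²·m³ = kg·m²·s⁻²
  B. J·mol⁻¹·K⁻¹ = N·m·mol⁻¹·K⁻¹ = kg·m²·s⁻²·K⁻¹·mol⁻¹
  C. J·kg⁻¹·K⁻¹ = N·m·kg⁻¹·K⁻¹ = m²·s⁻²·K⁻¹
  D. [m²·s⁻²·K⁻¹] · [kg] = kg·m²·s⁻²·K⁻¹  ← same
Only D. matches kg·m²·s⁻²·K⁻¹.

D.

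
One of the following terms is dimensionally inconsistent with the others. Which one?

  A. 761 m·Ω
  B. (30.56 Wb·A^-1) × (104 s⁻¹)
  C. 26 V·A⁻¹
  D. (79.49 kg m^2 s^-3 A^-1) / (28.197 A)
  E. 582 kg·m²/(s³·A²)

Work out the base dimensions of each:
  A. Ω·m = V·A⁻¹·m = kg·m³·s⁻³·A⁻²
  B. [kg·m²·s⁻²·A⁻²] · [s⁻¹] = kg·m²·s⁻³·A⁻²
  C. V·A⁻¹ = J·C⁻¹·A⁻¹ = kg·m²·s⁻³·A⁻²
  D. [kg·m²·s⁻³·A⁻¹] / [A] = kg·m²·s⁻³·A⁻²
  E. kg·m²·s⁻³·A⁻²
All reduce to kg·m²·s⁻³·A⁻² except A., which is kg·m³·s⁻³·A⁻².

A.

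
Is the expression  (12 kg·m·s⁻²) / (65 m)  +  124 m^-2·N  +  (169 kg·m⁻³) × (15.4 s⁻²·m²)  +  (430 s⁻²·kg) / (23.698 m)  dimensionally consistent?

No

Expand each in SI base units:
  (12 kg·m·s⁻²) / (65 m):  [kg·m·s⁻²] / [m] = kg·s⁻²
  124 m^-2·N:  N·m⁻² = kg·m·s⁻²·m⁻² = kg·m⁻¹·s⁻²
  (169 kg·m⁻³) × (15.4 s⁻²·m²):  [kg·m⁻³] · [m²·s⁻²] = kg·m⁻¹·s⁻²
  (430 s⁻²·kg) / (23.698 m):  [kg·s⁻²] / [m] = kg·m⁻¹·s⁻²
The terms do not share a single dimension (kg·m⁻¹·s⁻² vs kg·s⁻²).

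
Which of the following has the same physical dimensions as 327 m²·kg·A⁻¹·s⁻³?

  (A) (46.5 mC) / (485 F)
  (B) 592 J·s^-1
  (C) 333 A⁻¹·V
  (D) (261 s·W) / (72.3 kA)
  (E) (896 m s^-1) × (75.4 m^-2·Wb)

(A)

Reference: kg·m²·s⁻³·A⁻¹.
Each option:
  (A) [s·A] / [kg⁻¹·m⁻²·s⁴·A²] = kg·m²·s⁻³·A⁻¹  ← same
  (B) J·s⁻¹ = N·m·s⁻¹ = kg·m²·s⁻³
  (C) V·A⁻¹ = J·C⁻¹·A⁻¹ = kg·m²·s⁻³·A⁻²
  (D) [kg·m²·s⁻²] / [A] = kg·m²·s⁻²·A⁻¹
  (E) [m·s⁻¹] · [kg·s⁻²·A⁻¹] = kg·m·s⁻³·A⁻¹
Only (A) matches kg·m²·s⁻³·A⁻¹.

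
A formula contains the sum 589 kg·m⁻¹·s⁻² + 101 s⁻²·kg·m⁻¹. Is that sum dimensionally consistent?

Yes

Reduce each to base SI dimensions:
  589 kg·m⁻¹·s⁻²:  kg·m⁻¹·s⁻²
  101 s⁻²·kg·m⁻¹:  kg·m⁻¹·s⁻²
Both are kg·m⁻¹·s⁻², so they have the same dimensions and can be added.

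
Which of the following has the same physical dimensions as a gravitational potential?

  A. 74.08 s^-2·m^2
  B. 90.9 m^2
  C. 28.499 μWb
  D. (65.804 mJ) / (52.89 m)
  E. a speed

A.

Reference: [gravitational potential] = m²·s⁻².
Each option:
  A. m²·s⁻²  ← same
  B. m²
  C. Wb = V·s = kg·m²·s⁻²·A⁻¹
  D. [kg·m²·s⁻²] / [m] = kg·m·s⁻²
  E. [speed] = m·s⁻¹
Only A. matches m²·s⁻².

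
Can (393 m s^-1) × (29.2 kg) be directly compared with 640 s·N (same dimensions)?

Expand each in SI base units:
  (393 m s^-1) × (29.2 kg):  [m·s⁻¹] · [kg] = kg·m·s⁻¹
  640 s·N:  N·s = kg·m·s⁻²·s = kg·m·s⁻¹
Both are kg·m·s⁻¹, so they have the same dimensions and can be added.

Yes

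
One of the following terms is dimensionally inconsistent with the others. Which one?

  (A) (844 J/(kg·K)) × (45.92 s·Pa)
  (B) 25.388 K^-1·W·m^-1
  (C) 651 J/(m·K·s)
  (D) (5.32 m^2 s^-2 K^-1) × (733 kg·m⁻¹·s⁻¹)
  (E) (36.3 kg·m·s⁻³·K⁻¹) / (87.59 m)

(E)

Expand each in SI base units:
  (A) [m²·s⁻²·K⁻¹] · [kg·m⁻¹·s⁻¹] = kg·m·s⁻³·K⁻¹
  (B) W·m⁻¹·K⁻¹ = J·s⁻¹·m⁻¹·K⁻¹ = kg·m·s⁻³·K⁻¹
  (C) J·s⁻¹·m⁻¹·K⁻¹ = N·m·s⁻¹·m⁻¹·K⁻¹ = kg·m·s⁻³·K⁻¹
  (D) [m²·s⁻²·K⁻¹] · [kg·m⁻¹·s⁻¹] = kg·m·s⁻³·K⁻¹
  (E) [kg·m·s⁻³·K⁻¹] / [m] = kg·s⁻³·K⁻¹
All reduce to kg·m·s⁻³·K⁻¹ except (E), which is kg·s⁻³·K⁻¹.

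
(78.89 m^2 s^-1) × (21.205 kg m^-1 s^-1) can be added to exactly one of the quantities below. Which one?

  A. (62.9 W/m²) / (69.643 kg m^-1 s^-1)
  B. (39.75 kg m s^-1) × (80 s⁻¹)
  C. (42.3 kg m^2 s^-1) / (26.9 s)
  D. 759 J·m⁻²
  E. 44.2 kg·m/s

Reference: [m²·s⁻¹] · [kg·m⁻¹·s⁻¹] = kg·m·s⁻².
Each option:
  A. [kg·s⁻³] / [kg·m⁻¹·s⁻¹] = m·s⁻²
  B. [kg·m·s⁻¹] · [s⁻¹] = kg·m·s⁻²  ← same
  C. [kg·m²·s⁻¹] / [s] = kg·m²·s⁻²
  D. J·m⁻² = N·m·m⁻² = kg·s⁻²
  E. kg·m·s⁻¹
Only B. matches kg·m·s⁻².

B.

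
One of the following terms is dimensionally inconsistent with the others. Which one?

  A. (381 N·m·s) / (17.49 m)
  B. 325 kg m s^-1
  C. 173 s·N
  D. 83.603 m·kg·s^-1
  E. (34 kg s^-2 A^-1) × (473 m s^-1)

E.

Dimensions:
  A. [kg·m²·s⁻¹] / [m] = kg·m·s⁻¹
  B. kg·m·s⁻¹
  C. N·s = kg·m·s⁻²·s = kg·m·s⁻¹
  D. kg·m·s⁻¹
  E. [kg·s⁻²·A⁻¹] · [m·s⁻¹] = kg·m·s⁻³·A⁻¹
All reduce to kg·m·s⁻¹ except E., which is kg·m·s⁻³·A⁻¹.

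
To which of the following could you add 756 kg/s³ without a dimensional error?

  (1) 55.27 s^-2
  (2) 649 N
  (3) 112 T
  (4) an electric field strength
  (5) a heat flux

Reference: kg·s⁻³.
Each option:
  (1) s⁻²
  (2) N = kg·m·s⁻²
  (3) T = Wb·m⁻² = kg·s⁻²·A⁻¹
  (4) [electric field strength] = kg·m·s⁻³·A⁻¹
  (5) [heat flux] = kg·s⁻³  ← same
Only (5) matches kg·s⁻³.

(5)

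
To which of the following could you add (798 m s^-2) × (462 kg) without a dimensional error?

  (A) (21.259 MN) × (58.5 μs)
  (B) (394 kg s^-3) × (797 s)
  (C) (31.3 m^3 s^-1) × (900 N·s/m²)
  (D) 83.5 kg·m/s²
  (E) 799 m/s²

(D)

Reference: [m·s⁻²] · [kg] = kg·m·s⁻².
Each option:
  (A) [kg·m·s⁻²] · [s] = kg·m·s⁻¹
  (B) [kg·s⁻³] · [s] = kg·s⁻²
  (C) [m³·s⁻¹] · [kg·m⁻¹·s⁻¹] = kg·m²·s⁻²
  (D) kg·m·s⁻²  ← same
  (E) m·s⁻²
Only (D) matches kg·m·s⁻².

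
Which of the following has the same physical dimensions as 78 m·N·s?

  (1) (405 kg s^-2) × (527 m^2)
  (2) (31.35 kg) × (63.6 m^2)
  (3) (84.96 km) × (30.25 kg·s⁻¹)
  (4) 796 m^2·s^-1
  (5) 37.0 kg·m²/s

Reference: N·m·s = kg·m·s⁻²·m·s = kg·m²·s⁻¹.
Each option:
  (1) [kg·s⁻²] · [m²] = kg·m²·s⁻²
  (2) [kg] · [m²] = kg·m²
  (3) [m] · [kg·s⁻¹] = kg·m·s⁻¹
  (4) m²·s⁻¹
  (5) kg·m²·s⁻¹  ← same
Only (5) matches kg·m²·s⁻¹.

(5)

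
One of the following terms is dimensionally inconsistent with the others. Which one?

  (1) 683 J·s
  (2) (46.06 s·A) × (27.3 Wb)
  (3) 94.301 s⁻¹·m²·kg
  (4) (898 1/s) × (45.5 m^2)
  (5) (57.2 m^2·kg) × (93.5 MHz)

(4)

Work out the base dimensions of each:
  (1) J·s = N·m·s = kg·m²·s⁻¹
  (2) [s·A] · [kg·m²·s⁻²·A⁻¹] = kg·m²·s⁻¹
  (3) kg·m²·s⁻¹
  (4) [s⁻¹] · [m²] = m²·s⁻¹
  (5) [kg·m²] · [s⁻¹] = kg·m²·s⁻¹
All reduce to kg·m²·s⁻¹ except (4), which is m²·s⁻¹.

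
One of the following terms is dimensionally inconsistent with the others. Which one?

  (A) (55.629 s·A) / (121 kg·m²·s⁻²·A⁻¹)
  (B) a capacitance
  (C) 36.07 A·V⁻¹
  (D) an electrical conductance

(B)

Reduce each to base SI dimensions:
  (A) [s·A] / [kg·m²·s⁻²·A⁻¹] = kg⁻¹·m⁻²·s³·A²
  (B) [capacitance] = kg⁻¹·m⁻²·s⁴·A²
  (C) A·V⁻¹ = A·(J·C⁻¹)⁻¹ = kg⁻¹·m⁻²·s³·A²
  (D) [electrical conductance] = kg⁻¹·m⁻²·s³·A²
All reduce to kg⁻¹·m⁻²·s³·A² except (B), which is kg⁻¹·m⁻²·s⁴·A².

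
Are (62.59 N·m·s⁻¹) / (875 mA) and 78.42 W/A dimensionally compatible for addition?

Yes

Dimensions:
  (62.59 N·m·s⁻¹) / (875 mA):  [kg·m²·s⁻³] / [A] = kg·m²·s⁻³·A⁻¹
  78.42 W/A:  W·A⁻¹ = J·s⁻¹·A⁻¹ = kg·m²·s⁻³·A⁻¹
Both are kg·m²·s⁻³·A⁻¹, so they have the same dimensions and can be added.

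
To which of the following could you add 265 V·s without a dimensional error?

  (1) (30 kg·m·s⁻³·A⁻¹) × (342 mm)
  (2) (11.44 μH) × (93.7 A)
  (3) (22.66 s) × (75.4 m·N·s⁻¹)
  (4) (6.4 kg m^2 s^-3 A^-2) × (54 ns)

(2)

Reference: V·s = J·C⁻¹·s = kg·m²·s⁻²·A⁻¹.
Each option:
  (1) [kg·m·s⁻³·A⁻¹] · [m] = kg·m²·s⁻³·A⁻¹
  (2) [kg·m²·s⁻²·A⁻²] · [A] = kg·m²·s⁻²·A⁻¹  ← same
  (3) [s] · [kg·m²·s⁻³] = kg·m²·s⁻²
  (4) [kg·m²·s⁻³·A⁻²] · [s] = kg·m²·s⁻²·A⁻²
Only (2) matches kg·m²·s⁻²·A⁻¹.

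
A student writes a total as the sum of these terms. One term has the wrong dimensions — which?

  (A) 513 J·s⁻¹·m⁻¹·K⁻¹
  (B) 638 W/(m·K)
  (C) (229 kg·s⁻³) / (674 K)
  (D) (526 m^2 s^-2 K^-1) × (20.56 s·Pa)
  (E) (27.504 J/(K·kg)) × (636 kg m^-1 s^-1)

(C)

In SI base units:
  (A) J·s⁻¹·m⁻¹·K⁻¹ = N·m·s⁻¹·m⁻¹·K⁻¹ = kg·m·s⁻³·K⁻¹
  (B) W·m⁻¹·K⁻¹ = J·s⁻¹·m⁻¹·K⁻¹ = kg·m·s⁻³·K⁻¹
  (C) [kg·s⁻³] / [K] = kg·s⁻³·K⁻¹
  (D) [m²·s⁻²·K⁻¹] · [kg·m⁻¹·s⁻¹] = kg·m·s⁻³·K⁻¹
  (E) [m²·s⁻²·K⁻¹] · [kg·m⁻¹·s⁻¹] = kg·m·s⁻³·K⁻¹
All reduce to kg·m·s⁻³·K⁻¹ except (C), which is kg·s⁻³·K⁻¹.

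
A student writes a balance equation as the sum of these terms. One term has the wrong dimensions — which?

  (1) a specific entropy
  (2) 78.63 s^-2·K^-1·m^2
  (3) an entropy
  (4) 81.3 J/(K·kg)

(3)

In SI base units:
  (1) [specific entropy] = m²·s⁻²·K⁻¹
  (2) m²·s⁻²·K⁻¹
  (3) [entropy] = kg·m²·s⁻²·K⁻¹
  (4) J·kg⁻¹·K⁻¹ = N·m·kg⁻¹·K⁻¹ = m²·s⁻²·K⁻¹
All reduce to m²·s⁻²·K⁻¹ except (3), which is kg·m²·s⁻²·K⁻¹.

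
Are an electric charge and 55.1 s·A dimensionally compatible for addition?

Yes

In SI base units:
  an electric charge:  [electric charge] = s·A
  55.1 s·A:  A·s = s·A
Both are s·A, so they have the same dimensions and can be added.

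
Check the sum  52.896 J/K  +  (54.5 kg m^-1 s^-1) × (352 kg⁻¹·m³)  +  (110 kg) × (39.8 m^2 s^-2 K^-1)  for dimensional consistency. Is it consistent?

No

In SI base units:
  52.896 J/K:  J·K⁻¹ = N·m·K⁻¹ = kg·m²·s⁻²·K⁻¹
  (54.5 kg m^-1 s^-1) × (352 kg⁻¹·m³):  [kg·m⁻¹·s⁻¹] · [kg⁻¹·m³] = m²·s⁻¹
  (110 kg) × (39.8 m^2 s^-2 K^-1):  [kg] · [m²·s⁻²·K⁻¹] = kg·m²·s⁻²·K⁻¹
The terms do not share a single dimension (kg·m²·s⁻²·K⁻¹ vs m²·s⁻¹).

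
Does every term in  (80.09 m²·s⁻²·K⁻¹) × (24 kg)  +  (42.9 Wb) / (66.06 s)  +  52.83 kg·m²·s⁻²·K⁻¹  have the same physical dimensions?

Dimensions:
  (80.09 m²·s⁻²·K⁻¹) × (24 kg):  [m²·s⁻²·K⁻¹] · [kg] = kg·m²·s⁻²·K⁻¹
  (42.9 Wb) / (66.06 s):  [kg·m²·s⁻²·A⁻¹] / [s] = kg·m²·s⁻³·A⁻¹
  52.83 kg·m²·s⁻²·K⁻¹:  kg·m²·s⁻²·K⁻¹
The terms do not share a single dimension (kg·m²·s⁻²·K⁻¹ vs kg·m²·s⁻³·A⁻¹).

No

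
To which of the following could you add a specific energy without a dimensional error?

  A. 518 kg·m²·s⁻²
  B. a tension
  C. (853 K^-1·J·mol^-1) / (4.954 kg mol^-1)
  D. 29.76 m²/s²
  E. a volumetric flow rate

Reference: [specific energy] = m²·s⁻².
Each option:
  A. kg·m²·s⁻²
  B. [tension] = kg·m·s⁻²
  C. [kg·m²·s⁻²·K⁻¹·mol⁻¹] / [kg·mol⁻¹] = m²·s⁻²·K⁻¹
  D. m²·s⁻²  ← same
  E. [volumetric flow rate] = m³·s⁻¹
Only D. matches m²·s⁻².

D.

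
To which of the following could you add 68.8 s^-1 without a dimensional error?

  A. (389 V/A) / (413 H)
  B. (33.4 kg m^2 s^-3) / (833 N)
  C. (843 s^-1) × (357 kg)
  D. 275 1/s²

A.

Reference: s⁻¹.
Each option:
  A. [kg·m²·s⁻³·A⁻²] / [kg·m²·s⁻²·A⁻²] = s⁻¹  ← same
  B. [kg·m²·s⁻³] / [kg·m·s⁻²] = m·s⁻¹
  C. [s⁻¹] · [kg] = kg·s⁻¹
  D. s⁻²
Only A. matches s⁻¹.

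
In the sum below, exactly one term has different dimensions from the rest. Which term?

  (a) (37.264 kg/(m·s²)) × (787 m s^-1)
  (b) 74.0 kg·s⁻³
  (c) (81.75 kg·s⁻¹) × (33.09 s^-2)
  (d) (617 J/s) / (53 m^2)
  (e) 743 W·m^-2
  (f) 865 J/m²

Dimensions:
  (a) [kg·m⁻¹·s⁻²] · [m·s⁻¹] = kg·s⁻³
  (b) kg·s⁻³
  (c) [kg·s⁻¹] · [s⁻²] = kg·s⁻³
  (d) [kg·m²·s⁻³] / [m²] = kg·s⁻³
  (e) W·m⁻² = J·s⁻¹·m⁻² = kg·s⁻³
  (f) J·m⁻² = N·m·m⁻² = kg·s⁻²
All reduce to kg·s⁻³ except (f), which is kg·s⁻².

(f)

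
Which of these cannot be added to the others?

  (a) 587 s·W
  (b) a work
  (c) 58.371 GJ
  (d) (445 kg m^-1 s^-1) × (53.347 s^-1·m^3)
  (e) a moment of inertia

(e)

Reduce each to base SI dimensions:
  (a) W·s = J·s⁻¹·s = kg·m²·s⁻²
  (b) [work] = kg·m²·s⁻²
  (c) J = N·m = kg·m²·s⁻²
  (d) [kg·m⁻¹·s⁻¹] · [m³·s⁻¹] = kg·m²·s⁻²
  (e) [moment of inertia] = kg·m²
All reduce to kg·m²·s⁻² except (e), which is kg·m².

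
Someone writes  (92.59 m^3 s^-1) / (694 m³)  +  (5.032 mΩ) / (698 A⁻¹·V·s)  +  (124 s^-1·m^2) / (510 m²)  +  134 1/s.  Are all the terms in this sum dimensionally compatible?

Reduce each to base SI dimensions:
  (92.59 m^3 s^-1) / (694 m³):  [m³·s⁻¹] / [m³] = s⁻¹
  (5.032 mΩ) / (698 A⁻¹·V·s):  [kg·m²·s⁻³·A⁻²] / [kg·m²·s⁻²·A⁻²] = s⁻¹
  (124 s^-1·m^2) / (510 m²):  [m²·s⁻¹] / [m²] = s⁻¹
  134 1/s:  s⁻¹
Every term reduces to s⁻¹.

Yes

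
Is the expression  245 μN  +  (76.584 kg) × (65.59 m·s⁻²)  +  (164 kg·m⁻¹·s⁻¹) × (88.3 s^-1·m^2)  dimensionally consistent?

Yes

Work out the base dimensions of each:
  245 μN:  N = kg·m·s⁻²
  (76.584 kg) × (65.59 m·s⁻²):  [kg] · [m·s⁻²] = kg·m·s⁻²
  (164 kg·m⁻¹·s⁻¹) × (88.3 s^-1·m^2):  [kg·m⁻¹·s⁻¹] · [m²·s⁻¹] = kg·m·s⁻²
Every term reduces to kg·m·s⁻².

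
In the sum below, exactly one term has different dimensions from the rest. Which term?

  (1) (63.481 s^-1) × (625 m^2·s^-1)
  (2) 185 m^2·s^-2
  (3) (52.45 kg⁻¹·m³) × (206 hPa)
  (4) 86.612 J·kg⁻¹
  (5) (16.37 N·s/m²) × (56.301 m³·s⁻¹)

(5)

In SI base units:
  (1) [s⁻¹] · [m²·s⁻¹] = m²·s⁻²
  (2) m²·s⁻²
  (3) [kg⁻¹·m³] · [kg·m⁻¹·s⁻²] = m²·s⁻²
  (4) J·kg⁻¹ = N·m·kg⁻¹ = m²·s⁻²
  (5) [kg·m⁻¹·s⁻¹] · [m³·s⁻¹] = kg·m²·s⁻²
All reduce to m²·s⁻² except (5), which is kg·m²·s⁻².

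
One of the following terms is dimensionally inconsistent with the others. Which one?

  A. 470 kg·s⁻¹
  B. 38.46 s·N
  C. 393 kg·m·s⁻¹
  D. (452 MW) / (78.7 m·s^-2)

A.

Dimensions:
  A. kg·s⁻¹
  B. N·s = kg·m·s⁻²·s = kg·m·s⁻¹
  C. kg·m·s⁻¹
  D. [kg·m²·s⁻³] / [m·s⁻²] = kg·m·s⁻¹
All reduce to kg·m·s⁻¹ except A., which is kg·s⁻¹.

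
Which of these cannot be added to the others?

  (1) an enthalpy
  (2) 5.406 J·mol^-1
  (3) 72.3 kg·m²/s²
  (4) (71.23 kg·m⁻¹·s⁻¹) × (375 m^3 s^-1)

(2)

Work out the base dimensions of each:
  (1) [enthalpy] = kg·m²·s⁻²
  (2) J·mol⁻¹ = N·m·mol⁻¹ = kg·m²·s⁻²·mol⁻¹
  (3) kg·m²·s⁻²
  (4) [kg·m⁻¹·s⁻¹] · [m³·s⁻¹] = kg·m²·s⁻²
All reduce to kg·m²·s⁻² except (2), which is kg·m²·s⁻²·mol⁻¹.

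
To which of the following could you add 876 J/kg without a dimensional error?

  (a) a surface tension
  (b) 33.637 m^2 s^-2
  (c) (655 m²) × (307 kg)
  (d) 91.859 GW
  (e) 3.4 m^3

Reference: J·kg⁻¹ = N·m·kg⁻¹ = m²·s⁻².
Each option:
  (a) [surface tension] = kg·s⁻²
  (b) m²·s⁻²  ← same
  (c) [m²] · [kg] = kg·m²
  (d) W = J·s⁻¹ = kg·m²·s⁻³
  (e) m³
Only (b) matches m²·s⁻².

(b)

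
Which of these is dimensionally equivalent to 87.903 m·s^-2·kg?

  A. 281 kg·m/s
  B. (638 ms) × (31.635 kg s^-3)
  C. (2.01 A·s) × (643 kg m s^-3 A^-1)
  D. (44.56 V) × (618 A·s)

Reference: kg·m·s⁻².
Each option:
  A. kg·m·s⁻¹
  B. [s] · [kg·s⁻³] = kg·s⁻²
  C. [s·A] · [kg·m·s⁻³·A⁻¹] = kg·m·s⁻²  ← same
  D. [kg·m²·s⁻³·A⁻¹] · [s·A] = kg·m²·s⁻²
Only C. matches kg·m·s⁻².

C.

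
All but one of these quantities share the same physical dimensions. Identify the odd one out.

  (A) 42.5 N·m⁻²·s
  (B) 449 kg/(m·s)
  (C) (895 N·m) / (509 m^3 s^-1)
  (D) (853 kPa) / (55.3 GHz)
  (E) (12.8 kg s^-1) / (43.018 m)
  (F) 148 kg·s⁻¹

(F)

Reduce each to base SI dimensions:
  (A) N·s·m⁻² = kg·m·s⁻²·s·m⁻² = kg·m⁻¹·s⁻¹
  (B) kg·m⁻¹·s⁻¹
  (C) [kg·m²·s⁻²] / [m³·s⁻¹] = kg·m⁻¹·s⁻¹
  (D) [kg·m⁻¹·s⁻²] / [s⁻¹] = kg·m⁻¹·s⁻¹
  (E) [kg·s⁻¹] / [m] = kg·m⁻¹·s⁻¹
  (F) kg·s⁻¹
All reduce to kg·m⁻¹·s⁻¹ except (F), which is kg·s⁻¹.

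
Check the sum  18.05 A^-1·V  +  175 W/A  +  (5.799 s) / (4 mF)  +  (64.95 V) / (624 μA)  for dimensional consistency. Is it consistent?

Work out the base dimensions of each:
  18.05 A^-1·V:  V·A⁻¹ = J·C⁻¹·A⁻¹ = kg·m²·s⁻³·A⁻²
  175 W/A:  W·A⁻¹ = J·s⁻¹·A⁻¹ = kg·m²·s⁻³·A⁻¹
  (5.799 s) / (4 mF):  [s] / [kg⁻¹·m⁻²·s⁴·A²] = kg·m²·s⁻³·A⁻²
  (64.95 V) / (624 μA):  [kg·m²·s⁻³·A⁻¹] / [A] = kg·m²·s⁻³·A⁻²
The terms do not share a single dimension (kg·m²·s⁻³·A⁻² vs kg·m²·s⁻³·A⁻¹).

No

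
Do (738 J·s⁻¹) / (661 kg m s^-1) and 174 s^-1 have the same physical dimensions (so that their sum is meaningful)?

No

Reduce each to base SI dimensions:
  (738 J·s⁻¹) / (661 kg m s^-1):  [kg·m²·s⁻³] / [kg·m·s⁻¹] = m·s⁻²
  174 s^-1:  s⁻¹
m·s⁻² ≠ s⁻¹, so they cannot be added.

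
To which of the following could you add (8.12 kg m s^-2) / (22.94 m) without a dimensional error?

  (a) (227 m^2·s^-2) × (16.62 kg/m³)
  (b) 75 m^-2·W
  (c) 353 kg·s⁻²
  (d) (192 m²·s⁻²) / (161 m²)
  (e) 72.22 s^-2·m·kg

Reference: [kg·m·s⁻²] / [m] = kg·s⁻².
Each option:
  (a) [m²·s⁻²] · [kg·m⁻³] = kg·m⁻¹·s⁻²
  (b) W·m⁻² = J·s⁻¹·m⁻² = kg·s⁻³
  (c) kg·s⁻²  ← same
  (d) [m²·s⁻²] / [m²] = s⁻²
  (e) kg·m·s⁻²
Only (c) matches kg·s⁻².

(c)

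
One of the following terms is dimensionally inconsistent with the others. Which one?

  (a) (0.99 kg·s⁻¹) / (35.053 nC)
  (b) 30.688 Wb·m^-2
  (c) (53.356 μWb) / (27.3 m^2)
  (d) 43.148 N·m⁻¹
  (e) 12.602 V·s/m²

(d)

Dimensions:
  (a) [kg·s⁻¹] / [s·A] = kg·s⁻²·A⁻¹
  (b) Wb·m⁻² = V·s·m⁻² = kg·s⁻²·A⁻¹
  (c) [kg·m²·s⁻²·A⁻¹] / [m²] = kg·s⁻²·A⁻¹
  (d) N·m⁻¹ = kg·m·s⁻²·m⁻¹ = kg·s⁻²
  (e) V·s·m⁻² = J·C⁻¹·s·m⁻² = kg·s⁻²·A⁻¹
All reduce to kg·s⁻²·A⁻¹ except (d), which is kg·s⁻².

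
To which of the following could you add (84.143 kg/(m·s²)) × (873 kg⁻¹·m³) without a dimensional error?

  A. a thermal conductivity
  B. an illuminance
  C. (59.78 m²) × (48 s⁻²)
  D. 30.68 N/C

C.

Reference: [kg·m⁻¹·s⁻²] · [kg⁻¹·m³] = m²·s⁻².
Each option:
  A. [thermal conductivity] = kg·m·s⁻³·K⁻¹
  B. [illuminance] = m⁻²·cd
  C. [m²] · [s⁻²] = m²·s⁻²  ← same
  D. N·C⁻¹ = kg·m·s⁻²·(s·A)⁻¹ = kg·m·s⁻³·A⁻¹
Only C. matches m²·s⁻².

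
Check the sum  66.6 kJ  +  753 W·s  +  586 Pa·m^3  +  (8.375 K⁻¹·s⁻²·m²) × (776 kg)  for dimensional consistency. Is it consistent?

No

In SI base units:
  66.6 kJ:  J = N·m = kg·m²·s⁻²
  753 W·s:  W·s = J·s⁻¹·s = kg·m²·s⁻²
  586 Pa·m^3:  Pa·m³ = N·m⁻²·m³ = kg·m²·s⁻²
  (8.375 K⁻¹·s⁻²·m²) × (776 kg):  [m²·s⁻²·K⁻¹] · [kg] = kg·m²·s⁻²·K⁻¹
The terms do not share a single dimension (kg·m²·s⁻² vs kg·m²·s⁻²·K⁻¹).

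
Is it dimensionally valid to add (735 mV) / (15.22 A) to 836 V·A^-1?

In SI base units:
  (735 mV) / (15.22 A):  [kg·m²·s⁻³·A⁻¹] / [A] = kg·m²·s⁻³·A⁻²
  836 V·A^-1:  V·A⁻¹ = J·C⁻¹·A⁻¹ = kg·m²·s⁻³·A⁻²
Both are kg·m²·s⁻³·A⁻², so they have the same dimensions and can be added.

Yes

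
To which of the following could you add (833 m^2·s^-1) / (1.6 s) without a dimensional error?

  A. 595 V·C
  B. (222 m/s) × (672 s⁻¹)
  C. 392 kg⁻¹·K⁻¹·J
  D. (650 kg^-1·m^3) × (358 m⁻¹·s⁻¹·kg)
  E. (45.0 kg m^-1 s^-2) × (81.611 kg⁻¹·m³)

Reference: [m²·s⁻¹] / [s] = m²·s⁻².
Each option:
  A. C·V = s·A·J·C⁻¹ = kg·m²·s⁻²
  B. [m·s⁻¹] · [s⁻¹] = m·s⁻²
  C. J·kg⁻¹·K⁻¹ = N·m·kg⁻¹·K⁻¹ = m²·s⁻²·K⁻¹
  D. [kg⁻¹·m³] · [kg·m⁻¹·s⁻¹] = m²·s⁻¹
  E. [kg·m⁻¹·s⁻²] · [kg⁻¹·m³] = m²·s⁻²  ← same
Only E. matches m²·s⁻².

E.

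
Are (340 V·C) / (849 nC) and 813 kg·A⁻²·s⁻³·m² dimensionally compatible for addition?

Work out the base dimensions of each:
  (340 V·C) / (849 nC):  [kg·m²·s⁻²] / [s·A] = kg·m²·s⁻³·A⁻¹
  813 kg·A⁻²·s⁻³·m²:  kg·m²·s⁻³·A⁻²
kg·m²·s⁻³·A⁻¹ ≠ kg·m²·s⁻³·A⁻², so they cannot be added.

No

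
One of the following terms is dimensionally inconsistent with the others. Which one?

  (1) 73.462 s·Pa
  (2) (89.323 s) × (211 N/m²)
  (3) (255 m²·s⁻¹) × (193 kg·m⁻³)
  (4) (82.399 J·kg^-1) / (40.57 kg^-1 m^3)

Dimensions:
  (1) Pa·s = N·m⁻²·s = kg·m⁻¹·s⁻¹
  (2) [s] · [kg·m⁻¹·s⁻²] = kg·m⁻¹·s⁻¹
  (3) [m²·s⁻¹] · [kg·m⁻³] = kg·m⁻¹·s⁻¹
  (4) [m²·s⁻²] / [kg⁻¹·m³] = kg·m⁻¹·s⁻²
All reduce to kg·m⁻¹·s⁻¹ except (4), which is kg·m⁻¹·s⁻².

(4)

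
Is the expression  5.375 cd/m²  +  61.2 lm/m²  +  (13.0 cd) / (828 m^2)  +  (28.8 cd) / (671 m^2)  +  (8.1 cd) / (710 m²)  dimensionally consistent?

Work out the base dimensions of each:
  5.375 cd/m²:  cd·m⁻² = m⁻²·cd
  61.2 lm/m²:  lm·m⁻² = cd·m⁻² = m⁻²·cd
  (13.0 cd) / (828 m^2):  [cd] / [m²] = m⁻²·cd
  (28.8 cd) / (671 m^2):  [cd] / [m²] = m⁻²·cd
  (8.1 cd) / (710 m²):  [cd] / [m²] = m⁻²·cd
Every term reduces to m⁻²·cd.

Yes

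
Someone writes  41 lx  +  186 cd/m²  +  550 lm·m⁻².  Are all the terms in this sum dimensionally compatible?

Yes

Expand each in SI base units:
  41 lx:  lx = lm·m⁻² = m⁻²·cd
  186 cd/m²:  cd·m⁻² = m⁻²·cd
  550 lm·m⁻²:  lm·m⁻² = cd·m⁻² = m⁻²·cd
Every term reduces to m⁻²·cd.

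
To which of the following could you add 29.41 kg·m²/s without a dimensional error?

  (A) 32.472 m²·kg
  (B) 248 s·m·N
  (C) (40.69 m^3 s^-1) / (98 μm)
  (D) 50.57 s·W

Reference: kg·m²·s⁻¹.
Each option:
  (A) kg·m²
  (B) N·m·s = kg·m·s⁻²·m·s = kg·m²·s⁻¹  ← same
  (C) [m³·s⁻¹] / [m] = m²·s⁻¹
  (D) W·s = J·s⁻¹·s = kg·m²·s⁻²
Only (B) matches kg·m²·s⁻¹.

(B)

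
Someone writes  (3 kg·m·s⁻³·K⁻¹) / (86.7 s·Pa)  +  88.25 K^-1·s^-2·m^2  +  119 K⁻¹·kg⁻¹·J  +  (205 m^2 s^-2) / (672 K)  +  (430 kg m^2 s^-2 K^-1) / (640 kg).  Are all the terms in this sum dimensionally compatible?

Yes

Expand each in SI base units:
  (3 kg·m·s⁻³·K⁻¹) / (86.7 s·Pa):  [kg·m·s⁻³·K⁻¹] / [kg·m⁻¹·s⁻¹] = m²·s⁻²·K⁻¹
  88.25 K^-1·s^-2·m^2:  m²·s⁻²·K⁻¹
  119 K⁻¹·kg⁻¹·J:  J·kg⁻¹·K⁻¹ = N·m·kg⁻¹·K⁻¹ = m²·s⁻²·K⁻¹
  (205 m^2 s^-2) / (672 K):  [m²·s⁻²] / [K] = m²·s⁻²·K⁻¹
  (430 kg m^2 s^-2 K^-1) / (640 kg):  [kg·m²·s⁻²·K⁻¹] / [kg] = m²·s⁻²·K⁻¹
Every term reduces to m²·s⁻²·K⁻¹.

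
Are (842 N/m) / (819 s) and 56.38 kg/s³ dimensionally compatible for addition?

Expand each in SI base units:
  (842 N/m) / (819 s):  [kg·s⁻²] / [s] = kg·s⁻³
  56.38 kg/s³:  kg·s⁻³
Both are kg·s⁻³, so they have the same dimensions and can be added.

Yes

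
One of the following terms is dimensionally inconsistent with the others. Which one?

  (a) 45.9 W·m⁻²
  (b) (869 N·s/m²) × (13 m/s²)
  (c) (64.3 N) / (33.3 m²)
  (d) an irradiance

(c)

In SI base units:
  (a) W·m⁻² = J·s⁻¹·m⁻² = kg·s⁻³
  (b) [kg·m⁻¹·s⁻¹] · [m·s⁻²] = kg·s⁻³
  (c) [kg·m·s⁻²] / [m²] = kg·m⁻¹·s⁻²
  (d) [irradiance] = kg·s⁻³
All reduce to kg·s⁻³ except (c), which is kg·m⁻¹·s⁻².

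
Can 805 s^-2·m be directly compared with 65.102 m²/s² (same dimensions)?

Dimensions:
  805 s^-2·m:  m·s⁻²
  65.102 m²/s²:  m²·s⁻²
m·s⁻² ≠ m²·s⁻², so they cannot be added.

No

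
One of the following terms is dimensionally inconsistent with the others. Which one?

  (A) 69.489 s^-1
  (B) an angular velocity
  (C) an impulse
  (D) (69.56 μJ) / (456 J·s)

Work out the base dimensions of each:
  (A) s⁻¹
  (B) [angular velocity] = s⁻¹
  (C) [impulse] = kg·m·s⁻¹
  (D) [kg·m²·s⁻²] / [kg·m²·s⁻¹] = s⁻¹
All reduce to s⁻¹ except (C), which is kg·m·s⁻¹.

(C)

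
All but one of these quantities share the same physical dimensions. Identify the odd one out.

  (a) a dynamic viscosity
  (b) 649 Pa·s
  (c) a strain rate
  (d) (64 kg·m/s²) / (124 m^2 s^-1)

Work out the base dimensions of each:
  (a) [dynamic viscosity] = kg·m⁻¹·s⁻¹
  (b) Pa·s = N·m⁻²·s = kg·m⁻¹·s⁻¹
  (c) [strain rate] = s⁻¹
  (d) [kg·m·s⁻²] / [m²·s⁻¹] = kg·m⁻¹·s⁻¹
All reduce to kg·m⁻¹·s⁻¹ except (c), which is s⁻¹.

(c)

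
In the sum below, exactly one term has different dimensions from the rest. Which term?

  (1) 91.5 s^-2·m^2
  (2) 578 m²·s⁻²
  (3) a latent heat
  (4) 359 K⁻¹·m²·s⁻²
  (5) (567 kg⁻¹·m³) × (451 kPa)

Work out the base dimensions of each:
  (1) m²·s⁻²
  (2) m²·s⁻²
  (3) [latent heat] = m²·s⁻²
  (4) m²·s⁻²·K⁻¹
  (5) [kg⁻¹·m³] · [kg·m⁻¹·s⁻²] = m²·s⁻²
All reduce to m²·s⁻² except (4), which is m²·s⁻²·K⁻¹.

(4)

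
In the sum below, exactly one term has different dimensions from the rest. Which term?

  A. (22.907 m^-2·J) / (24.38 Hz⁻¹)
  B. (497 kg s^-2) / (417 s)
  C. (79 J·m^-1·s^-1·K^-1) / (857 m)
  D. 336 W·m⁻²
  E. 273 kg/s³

C.

Dimensions:
  A. [kg·s⁻²] / [s] = kg·s⁻³
  B. [kg·s⁻²] / [s] = kg·s⁻³
  C. [kg·m·s⁻³·K⁻¹] / [m] = kg·s⁻³·K⁻¹
  D. W·m⁻² = J·s⁻¹·m⁻² = kg·s⁻³
  E. kg·s⁻³
All reduce to kg·s⁻³ except C., which is kg·s⁻³·K⁻¹.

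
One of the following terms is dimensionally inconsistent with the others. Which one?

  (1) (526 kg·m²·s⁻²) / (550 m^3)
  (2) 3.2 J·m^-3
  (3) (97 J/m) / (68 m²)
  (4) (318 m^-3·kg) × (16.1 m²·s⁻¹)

(4)

Dimensions:
  (1) [kg·m²·s⁻²] / [m³] = kg·m⁻¹·s⁻²
  (2) J·m⁻³ = N·m·m⁻³ = kg·m⁻¹·s⁻²
  (3) [kg·m·s⁻²] / [m²] = kg·m⁻¹·s⁻²
  (4) [kg·m⁻³] · [m²·s⁻¹] = kg·m⁻¹·s⁻¹
All reduce to kg·m⁻¹·s⁻² except (4), which is kg·m⁻¹·s⁻¹.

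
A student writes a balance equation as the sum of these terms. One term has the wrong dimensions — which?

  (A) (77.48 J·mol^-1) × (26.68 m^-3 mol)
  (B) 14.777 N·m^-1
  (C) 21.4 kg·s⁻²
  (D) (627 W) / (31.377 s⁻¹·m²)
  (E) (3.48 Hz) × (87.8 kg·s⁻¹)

(A)

Reduce each to base SI dimensions:
  (A) [kg·m²·s⁻²·mol⁻¹] · [m⁻³·mol] = kg·m⁻¹·s⁻²
  (B) N·m⁻¹ = kg·m·s⁻²·m⁻¹ = kg·s⁻²
  (C) kg·s⁻²
  (D) [kg·m²·s⁻³] / [m²·s⁻¹] = kg·s⁻²
  (E) [s⁻¹] · [kg·s⁻¹] = kg·s⁻²
All reduce to kg·s⁻² except (A), which is kg·m⁻¹·s⁻².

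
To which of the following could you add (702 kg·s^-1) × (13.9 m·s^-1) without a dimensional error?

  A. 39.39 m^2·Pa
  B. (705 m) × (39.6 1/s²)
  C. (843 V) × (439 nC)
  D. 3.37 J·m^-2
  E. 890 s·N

Reference: [kg·s⁻¹] · [m·s⁻¹] = kg·m·s⁻².
Each option:
  A. Pa·m² = N·m⁻²·m² = kg·m·s⁻²  ← same
  B. [m] · [s⁻²] = m·s⁻²
  C. [kg·m²·s⁻³·A⁻¹] · [s·A] = kg·m²·s⁻²
  D. J·m⁻² = N·m·m⁻² = kg·s⁻²
  E. N·s = kg·m·s⁻²·s = kg·m·s⁻¹
Only A. matches kg·m·s⁻².

A.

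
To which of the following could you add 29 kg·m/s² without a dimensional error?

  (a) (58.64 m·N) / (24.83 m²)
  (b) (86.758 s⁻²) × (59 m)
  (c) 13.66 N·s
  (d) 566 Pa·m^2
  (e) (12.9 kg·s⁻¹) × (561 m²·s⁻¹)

(d)

Reference: kg·m·s⁻².
Each option:
  (a) [kg·m²·s⁻²] / [m²] = kg·s⁻²
  (b) [s⁻²] · [m] = m·s⁻²
  (c) N·s = kg·m·s⁻²·s = kg·m·s⁻¹
  (d) Pa·m² = N·m⁻²·m² = kg·m·s⁻²  ← same
  (e) [kg·s⁻¹] · [m²·s⁻¹] = kg·m²·s⁻²
Only (d) matches kg·m·s⁻².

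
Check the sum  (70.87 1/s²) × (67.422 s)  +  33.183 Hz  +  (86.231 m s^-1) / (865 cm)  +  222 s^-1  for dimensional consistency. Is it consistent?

Work out the base dimensions of each:
  (70.87 1/s²) × (67.422 s):  [s⁻²] · [s] = s⁻¹
  33.183 Hz:  Hz = s⁻¹
  (86.231 m s^-1) / (865 cm):  [m·s⁻¹] / [m] = s⁻¹
  222 s^-1:  s⁻¹
Every term reduces to s⁻¹.

Yes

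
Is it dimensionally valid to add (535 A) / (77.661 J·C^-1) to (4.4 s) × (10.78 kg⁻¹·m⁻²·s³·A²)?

No

Reduce each to base SI dimensions:
  (535 A) / (77.661 J·C^-1):  [A] / [kg·m²·s⁻³·A⁻¹] = kg⁻¹·m⁻²·s³·A²
  (4.4 s) × (10.78 kg⁻¹·m⁻²·s³·A²):  [s] · [kg⁻¹·m⁻²·s³·A²] = kg⁻¹·m⁻²·s⁴·A²
kg⁻¹·m⁻²·s³·A² ≠ kg⁻¹·m⁻²·s⁴·A², so they cannot be added.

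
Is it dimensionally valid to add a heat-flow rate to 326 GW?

Work out the base dimensions of each:
  a heat-flow rate:  [heat-flow rate] = kg·m²·s⁻³
  326 GW:  W = J·s⁻¹ = kg·m²·s⁻³
Both are kg·m²·s⁻³, so they have the same dimensions and can be added.

Yes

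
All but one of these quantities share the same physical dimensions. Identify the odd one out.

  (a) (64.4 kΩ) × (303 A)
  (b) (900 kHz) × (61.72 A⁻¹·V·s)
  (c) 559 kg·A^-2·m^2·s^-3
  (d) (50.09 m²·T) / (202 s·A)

(a)

Expand each in SI base units:
  (a) [kg·m²·s⁻³·A⁻²] · [A] = kg·m²·s⁻³·A⁻¹
  (b) [s⁻¹] · [kg·m²·s⁻²·A⁻²] = kg·m²·s⁻³·A⁻²
  (c) kg·m²·s⁻³·A⁻²
  (d) [kg·m²·s⁻²·A⁻¹] / [s·A] = kg·m²·s⁻³·A⁻²
All reduce to kg·m²·s⁻³·A⁻² except (a), which is kg·m²·s⁻³·A⁻¹.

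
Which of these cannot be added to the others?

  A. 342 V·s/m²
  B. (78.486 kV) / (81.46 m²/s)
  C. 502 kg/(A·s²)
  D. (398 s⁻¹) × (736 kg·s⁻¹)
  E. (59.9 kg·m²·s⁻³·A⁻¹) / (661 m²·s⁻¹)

Dimensions:
  A. V·s·m⁻² = J·C⁻¹·s·m⁻² = kg·s⁻²·A⁻¹
  B. [kg·m²·s⁻³·A⁻¹] / [m²·s⁻¹] = kg·s⁻²·A⁻¹
  C. kg·s⁻²·A⁻¹
  D. [s⁻¹] · [kg·s⁻¹] = kg·s⁻²
  E. [kg·m²·s⁻³·A⁻¹] / [m²·s⁻¹] = kg·s⁻²·A⁻¹
All reduce to kg·s⁻²·A⁻¹ except D., which is kg·s⁻².

D.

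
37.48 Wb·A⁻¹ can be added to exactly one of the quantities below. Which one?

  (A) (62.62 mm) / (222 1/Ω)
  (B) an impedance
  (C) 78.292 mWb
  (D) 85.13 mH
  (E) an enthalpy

Reference: Wb·A⁻¹ = V·s·A⁻¹ = kg·m²·s⁻²·A⁻².
Each option:
  (A) [m] / [kg⁻¹·m⁻²·s³·A²] = kg·m³·s⁻³·A⁻²
  (B) [impedance] = kg·m²·s⁻³·A⁻²
  (C) Wb = V·s = kg·m²·s⁻²·A⁻¹
  (D) H = V·s·A⁻¹ = kg·m²·s⁻²·A⁻²  ← same
  (E) [enthalpy] = kg·m²·s⁻²
Only (D) matches kg·m²·s⁻²·A⁻².

(D)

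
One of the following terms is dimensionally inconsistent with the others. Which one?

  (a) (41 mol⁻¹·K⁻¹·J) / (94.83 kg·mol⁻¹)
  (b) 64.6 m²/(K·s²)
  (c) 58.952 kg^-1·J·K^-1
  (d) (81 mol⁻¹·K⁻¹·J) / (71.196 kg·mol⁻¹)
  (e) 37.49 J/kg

(e)

In SI base units:
  (a) [kg·m²·s⁻²·K⁻¹·mol⁻¹] / [kg·mol⁻¹] = m²·s⁻²·K⁻¹
  (b) m²·s⁻²·K⁻¹
  (c) J·kg⁻¹·K⁻¹ = N·m·kg⁻¹·K⁻¹ = m²·s⁻²·K⁻¹
  (d) [kg·m²·s⁻²·K⁻¹·mol⁻¹] / [kg·mol⁻¹] = m²·s⁻²·K⁻¹
  (e) J·kg⁻¹ = N·m·kg⁻¹ = m²·s⁻²
All reduce to m²·s⁻²·K⁻¹ except (e), which is m²·s⁻².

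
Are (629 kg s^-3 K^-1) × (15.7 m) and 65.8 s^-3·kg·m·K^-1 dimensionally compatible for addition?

Reduce each to base SI dimensions:
  (629 kg s^-3 K^-1) × (15.7 m):  [kg·s⁻³·K⁻¹] · [m] = kg·m·s⁻³·K⁻¹
  65.8 s^-3·kg·m·K^-1:  kg·m·s⁻³·K⁻¹
Both are kg·m·s⁻³·K⁻¹, so they have the same dimensions and can be added.

Yes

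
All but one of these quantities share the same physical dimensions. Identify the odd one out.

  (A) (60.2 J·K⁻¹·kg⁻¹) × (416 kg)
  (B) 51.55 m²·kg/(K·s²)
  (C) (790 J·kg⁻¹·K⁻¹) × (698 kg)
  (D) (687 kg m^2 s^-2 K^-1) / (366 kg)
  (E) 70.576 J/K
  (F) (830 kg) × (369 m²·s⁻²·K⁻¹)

Dimensions:
  (A) [m²·s⁻²·K⁻¹] · [kg] = kg·m²·s⁻²·K⁻¹
  (B) kg·m²·s⁻²·K⁻¹
  (C) [m²·s⁻²·K⁻¹] · [kg] = kg·m²·s⁻²·K⁻¹
  (D) [kg·m²·s⁻²·K⁻¹] / [kg] = m²·s⁻²·K⁻¹
  (E) J·K⁻¹ = N·m·K⁻¹ = kg·m²·s⁻²·K⁻¹
  (F) [kg] · [m²·s⁻²·K⁻¹] = kg·m²·s⁻²·K⁻¹
All reduce to kg·m²·s⁻²·K⁻¹ except (D), which is m²·s⁻²·K⁻¹.

(D)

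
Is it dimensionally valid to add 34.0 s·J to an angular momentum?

Expand each in SI base units:
  34.0 s·J:  J·s = N·m·s = kg·m²·s⁻¹
  an angular momentum:  [angular momentum] = kg·m²·s⁻¹
Both are kg·m²·s⁻¹, so they have the same dimensions and can be added.

Yes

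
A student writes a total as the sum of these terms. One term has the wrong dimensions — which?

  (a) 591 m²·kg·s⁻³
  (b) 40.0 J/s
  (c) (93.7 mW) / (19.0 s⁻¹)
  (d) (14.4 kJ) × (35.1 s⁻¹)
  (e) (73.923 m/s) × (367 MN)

Expand each in SI base units:
  (a) kg·m²·s⁻³
  (b) J·s⁻¹ = N·m·s⁻¹ = kg·m²·s⁻³
  (c) [kg·m²·s⁻³] / [s⁻¹] = kg·m²·s⁻²
  (d) [kg·m²·s⁻²] · [s⁻¹] = kg·m²·s⁻³
  (e) [m·s⁻¹] · [kg·m·s⁻²] = kg·m²·s⁻³
All reduce to kg·m²·s⁻³ except (c), which is kg·m²·s⁻².

(c)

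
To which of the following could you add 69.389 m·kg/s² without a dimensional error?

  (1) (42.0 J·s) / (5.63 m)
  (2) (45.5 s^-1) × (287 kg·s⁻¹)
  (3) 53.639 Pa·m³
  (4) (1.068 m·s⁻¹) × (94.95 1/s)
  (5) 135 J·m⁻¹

(5)

Reference: kg·m·s⁻².
Each option:
  (1) [kg·m²·s⁻¹] / [m] = kg·m·s⁻¹
  (2) [s⁻¹] · [kg·s⁻¹] = kg·s⁻²
  (3) Pa·m³ = N·m⁻²·m³ = kg·m²·s⁻²
  (4) [m·s⁻¹] · [s⁻¹] = m·s⁻²
  (5) J·m⁻¹ = N·m·m⁻¹ = kg·m·s⁻²  ← same
Only (5) matches kg·m·s⁻².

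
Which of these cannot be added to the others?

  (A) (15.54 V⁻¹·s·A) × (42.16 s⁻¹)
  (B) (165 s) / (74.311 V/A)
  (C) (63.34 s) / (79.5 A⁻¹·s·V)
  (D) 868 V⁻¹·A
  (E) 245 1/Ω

(B)

Expand each in SI base units:
  (A) [kg⁻¹·m⁻²·s⁴·A²] · [s⁻¹] = kg⁻¹·m⁻²·s³·A²
  (B) [s] / [kg·m²·s⁻³·A⁻²] = kg⁻¹·m⁻²·s⁴·A²
  (C) [s] / [kg·m²·s⁻²·A⁻²] = kg⁻¹·m⁻²·s³·A²
  (D) A·V⁻¹ = A·(J·C⁻¹)⁻¹ = kg⁻¹·m⁻²·s³·A²
  (E) Ω⁻¹ = (V·A⁻¹)⁻¹ = kg⁻¹·m⁻²·s³·A²
All reduce to kg⁻¹·m⁻²·s³·A² except (B), which is kg⁻¹·m⁻²·s⁴·A².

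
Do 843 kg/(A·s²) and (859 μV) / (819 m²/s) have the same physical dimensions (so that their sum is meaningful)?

Yes

Work out the base dimensions of each:
  843 kg/(A·s²):  kg·s⁻²·A⁻¹
  (859 μV) / (819 m²/s):  [kg·m²·s⁻³·A⁻¹] / [m²·s⁻¹] = kg·s⁻²·A⁻¹
Both are kg·s⁻²·A⁻¹, so they have the same dimensions and can be added.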